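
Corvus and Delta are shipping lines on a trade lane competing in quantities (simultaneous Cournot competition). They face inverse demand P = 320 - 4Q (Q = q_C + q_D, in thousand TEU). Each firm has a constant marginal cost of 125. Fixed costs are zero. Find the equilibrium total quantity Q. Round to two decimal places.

Each firm earns π_i = (320 - 4Q)q_i - 125q_i.
First-order condition (treating rivals' output as given): 195 - 8q_i - 4q_j = 0.
With identical firms every q_j equals q_i, so q_j = q_i and 195 = 12q_i, giving q_i = 65/4.
Total output Q = 65/4 + 65/4 = 65/2.

32.50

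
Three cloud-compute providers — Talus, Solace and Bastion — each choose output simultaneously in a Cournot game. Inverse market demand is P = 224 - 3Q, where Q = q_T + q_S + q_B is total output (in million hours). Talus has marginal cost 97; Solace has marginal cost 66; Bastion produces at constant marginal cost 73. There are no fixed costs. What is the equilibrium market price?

Talus's profit: π_T = (224 - 3Q)q_T - (97q_T). Setting ∂π_T/∂q_T = 0: 127 - 6q_T - 3(q_S + q_B) = 0.
Solace's first-order condition: 158 - 6q_S - 3(q_T + q_B) = 0.
Bastion's first-order condition: 151 - 6q_B - 3(q_T + q_S) = 0.
Adding the 3 first-order conditions: 436 − 12Q = 0, so Q = 109/3.
Back-substituting: q_T = (127 − 109)/3 = 6, q_S = (158 − 109)/3 = 49/3, q_B = (151 − 109)/3 = 14.
Total output Q = 109/3, so price P = 224 - 3·(109/3) = 115.

115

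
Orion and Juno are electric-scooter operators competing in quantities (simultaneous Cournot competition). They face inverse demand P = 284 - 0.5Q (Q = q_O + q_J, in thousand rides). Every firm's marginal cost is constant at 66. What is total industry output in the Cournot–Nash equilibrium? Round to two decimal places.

290.67

Each firm earns π_i = (284 - 0.5Q)q_i - 66q_i.
First-order condition (treating rivals' output as given): 218 - q_i - (1/2)q_j = 0.
By symmetry each firm produces the same amount; substituting q_j = q_i yields q_i = 218/(3/2) = 436/3.
Total output Q = 436/3 + 436/3 = 872/3.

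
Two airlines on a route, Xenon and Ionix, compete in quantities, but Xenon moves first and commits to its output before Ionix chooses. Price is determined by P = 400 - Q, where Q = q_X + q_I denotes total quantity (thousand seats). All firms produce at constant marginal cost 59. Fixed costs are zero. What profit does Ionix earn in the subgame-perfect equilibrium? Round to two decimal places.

The follower Ionix best-responds to any q_X: π_I = (400 - Q)q_I - 59q_I.
Follower FOC: 341 - q_X - 2q_I = 0, so q_I(q_X) = (341 - q_X)/2.
The leader anticipates this reaction. Substituting into P = 400 - Q gives P = 459/2 - (1/2)q_X, so π_X = (459/2 - (1/2)q_X)q_X - 59q_X.
Leader FOC: 341/2 - q_X = 0, so q_X = 341/2.
Then q_I = (341 - 341/2)/2 = 341/4.
Price P = 400 - 1023/4 = 577/4.
Ionix's profit: (577/4 - 59)·(341/4) = 7267.5625.

7267.56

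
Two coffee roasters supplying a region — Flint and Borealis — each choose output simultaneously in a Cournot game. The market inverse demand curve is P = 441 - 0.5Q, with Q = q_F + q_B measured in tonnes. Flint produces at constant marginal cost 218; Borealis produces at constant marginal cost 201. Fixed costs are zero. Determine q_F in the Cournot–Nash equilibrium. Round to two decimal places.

137.33

Flint's profit: π_F = (441 - 0.5Q)q_F - (218q_F). Setting ∂π_F/∂q_F = 0: 223 - q_F - (1/2)(q_B) = 0.
Borealis's profit: π_B = (441 - 0.5Q)q_B - (201q_B). Setting ∂π_B/∂q_B = 0: 240 - q_B - (1/2)(q_F) = 0.
Rearranging gives the reaction functions q_F = (223 - (1/2)q_B) and q_B = (240 - (1/2)q_F).
Solving the pair: q_F = 412/3, q_B = 514/3.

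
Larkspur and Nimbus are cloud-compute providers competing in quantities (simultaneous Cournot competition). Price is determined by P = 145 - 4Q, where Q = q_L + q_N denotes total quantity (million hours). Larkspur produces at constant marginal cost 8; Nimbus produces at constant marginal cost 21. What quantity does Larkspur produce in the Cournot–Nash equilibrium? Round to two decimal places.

12.50

Larkspur's profit: π_L = (145 - 4Q)q_L - (8q_L). Setting ∂π_L/∂q_L = 0: 137 - 8q_L - 4(q_N) = 0.
Nimbus's first-order condition: 124 - 8q_N - 4(q_L) = 0.
Rearranging gives the reaction functions q_L = (137 - 4q_N)/8 and q_N = (124 - 4q_L)/8.
Solving the pair: q_L = 25/2, q_N = 37/4.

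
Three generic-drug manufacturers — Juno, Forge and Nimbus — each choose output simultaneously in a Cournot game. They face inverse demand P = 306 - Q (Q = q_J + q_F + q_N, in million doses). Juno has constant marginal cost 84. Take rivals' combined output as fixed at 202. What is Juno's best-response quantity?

With rivals' combined output fixed at 202, Juno's profit is π_J = (306 - 202 - q_J)q_J - (84q_J) = (104 - q_J)q_J - (84q_J).
∂π_J/∂q_J = 20 - 2q_J = 0, so q_J = 10.

10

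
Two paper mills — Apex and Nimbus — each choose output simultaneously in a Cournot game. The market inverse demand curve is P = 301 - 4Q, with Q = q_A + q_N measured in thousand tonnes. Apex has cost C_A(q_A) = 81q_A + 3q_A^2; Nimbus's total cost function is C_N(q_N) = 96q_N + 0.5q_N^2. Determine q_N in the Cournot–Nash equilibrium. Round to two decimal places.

Apex's profit: π_A = (301 - 4Q)q_A - (81q_A + 3q_A²). Setting ∂π_A/∂q_A = 0: 220 - 14q_A - 4(q_N) = 0.
Nimbus's first-order condition: 205 - 9q_N - 4(q_A) = 0.
Best responses: q_A = (220 - 4q_N)/14, q_N = (205 - 4q_A)/9.
Solving the pair: q_A = 116/11, q_N = 199/11.

18.09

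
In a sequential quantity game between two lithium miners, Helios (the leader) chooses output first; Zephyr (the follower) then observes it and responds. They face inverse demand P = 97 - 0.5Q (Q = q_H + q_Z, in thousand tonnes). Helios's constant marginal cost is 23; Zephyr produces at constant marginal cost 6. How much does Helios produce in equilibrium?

57

Solve by backward induction. Given q_H, the follower Zephyr maximises π_Z = (97 - (1/2)q_H - (1/2)q_Z)q_Z - 6q_Z.
Setting the follower's marginal profit to zero, 91 - (1/2)q_H - q_Z = 0, i.e. q_Z = (91 - (1/2)q_H).
The leader anticipates this reaction. Substituting into P = 97 - 0.5Q gives P = 103/2 - (1/4)q_H, so π_H = (103/2 - (1/4)q_H)q_H - 23q_H.
The leader's first-order condition 57/2 - (1/2)q_H = 0 yields q_H = 57.
Then q_Z = (91 - (1/2)·57) = 125/2.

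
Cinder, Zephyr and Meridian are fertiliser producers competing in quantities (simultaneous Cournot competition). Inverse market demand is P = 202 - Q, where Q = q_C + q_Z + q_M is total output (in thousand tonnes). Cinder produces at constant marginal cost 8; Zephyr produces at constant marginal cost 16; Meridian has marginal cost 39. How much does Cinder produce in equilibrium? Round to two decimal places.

58.25

Cinder's profit: π_C = (202 - Q)q_C - (8q_C). Setting ∂π_C/∂q_C = 0: 194 - 2q_C - (q_Z + q_M) = 0.
Zephyr's first-order condition: 186 - 2q_Z - (q_C + q_M) = 0.
Meridian's first-order condition: 163 - 2q_M - (q_C + q_Z) = 0.
Summing all 3 equations gives 543 − 4Q = 0, hence Q = 543/4.
Back-substituting: q_C = (194 − 543/4) = 233/4, q_Z = (186 − 543/4) = 201/4, q_M = (163 − 543/4) = 109/4.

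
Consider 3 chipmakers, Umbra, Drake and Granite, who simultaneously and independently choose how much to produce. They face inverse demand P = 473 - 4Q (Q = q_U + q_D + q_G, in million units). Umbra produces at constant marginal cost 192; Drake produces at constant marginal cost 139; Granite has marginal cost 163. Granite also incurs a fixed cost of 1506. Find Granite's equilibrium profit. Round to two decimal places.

Umbra's profit: π_U = (473 - 4Q)q_U - (192q_U). Setting ∂π_U/∂q_U = 0: 281 - 8q_U - 4(q_D + q_G) = 0.
Drake's profit: π_D = (473 - 4Q)q_D - (139q_D). Setting ∂π_D/∂q_D = 0: 334 - 8q_D - 4(q_U + q_G) = 0.
Granite's profit: π_G = (473 - 4Q)q_G - (163q_G). Setting ∂π_G/∂q_G = 0: 310 - 8q_G - 4(q_U + q_D) = 0.
Adding the 3 first-order conditions: 925 − 16Q = 0, so Q = 925/16.
Back-substituting: q_U = (281 − 925/4)/4 = 199/16, q_D = (334 − 925/4)/4 = 411/16, q_G = (310 − 925/4)/4 = 315/16.
Price P = 473 - 4·(925/16) = 967/4.
Granite's profit: (967/4 - 163)·(315/16) - 1506 = 44.3906.

44.39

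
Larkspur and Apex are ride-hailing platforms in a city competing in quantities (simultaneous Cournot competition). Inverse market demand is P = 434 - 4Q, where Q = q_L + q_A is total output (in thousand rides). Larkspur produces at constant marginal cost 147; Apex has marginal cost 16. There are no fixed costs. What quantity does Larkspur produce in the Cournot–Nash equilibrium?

13

Larkspur's profit: π_L = (434 - 4Q)q_L - (147q_L). Setting ∂π_L/∂q_L = 0: 287 - 8q_L - 4(q_A) = 0.
Apex's first-order condition: 418 - 8q_A - 4(q_L) = 0.
So q_L = (287 - 4q_A)/8 and q_A = (418 - 4q_L)/8.
Solving the pair: q_L = 13, q_A = 183/4.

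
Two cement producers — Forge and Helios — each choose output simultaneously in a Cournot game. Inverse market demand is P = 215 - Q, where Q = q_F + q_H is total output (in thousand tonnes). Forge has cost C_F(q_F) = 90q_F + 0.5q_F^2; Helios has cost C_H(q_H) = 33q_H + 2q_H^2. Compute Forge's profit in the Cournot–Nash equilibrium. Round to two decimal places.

1674.52

Forge's profit: π_F = (215 - Q)q_F - (90q_F + (1/2)q_F²). Setting ∂π_F/∂q_F = 0: 125 - 3q_F - (q_H) = 0.
Helios's first-order condition: 182 - 6q_H - (q_F) = 0.
Best responses: q_F = (125 - q_H)/3, q_H = (182 - q_F)/6.
Substituting one into the other gives q_F = 568/17 and q_H = 421/17.
Price P = 215 - 989/17 = 156.8235.
Forge's profit: 156.8235·(568/17) - 90·(568/17) - (1/2)(568/17)² = 1674.5190.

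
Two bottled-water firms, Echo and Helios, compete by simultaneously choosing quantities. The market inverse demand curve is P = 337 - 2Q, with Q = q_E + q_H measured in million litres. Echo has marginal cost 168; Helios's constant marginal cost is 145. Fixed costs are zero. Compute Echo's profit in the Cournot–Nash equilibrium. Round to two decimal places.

Echo's profit: π_E = (337 - 2Q)q_E - (168q_E). Setting ∂π_E/∂q_E = 0: 169 - 4q_E - 2(q_H) = 0.
Helios's first-order condition: 192 - 4q_H - 2(q_E) = 0.
Rearranging gives the reaction functions q_E = (169 - 2q_H)/4 and q_H = (192 - 2q_E)/4.
Substituting one into the other gives q_E = 73/3 and q_H = 215/6.
Price P = 337 - 2·(361/6) = 650/3.
Echo's profit: (650/3 - 168)·(73/3) = 1184.2222.

1184.22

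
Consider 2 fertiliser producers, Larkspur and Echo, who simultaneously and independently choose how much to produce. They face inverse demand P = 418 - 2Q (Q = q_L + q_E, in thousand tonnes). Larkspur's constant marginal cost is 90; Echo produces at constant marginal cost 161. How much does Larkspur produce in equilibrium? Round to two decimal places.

Larkspur's profit: π_L = (418 - 2Q)q_L - (90q_L). Setting ∂π_L/∂q_L = 0: 328 - 4q_L - 2(q_E) = 0.
Echo's profit: π_E = (418 - 2Q)q_E - (161q_E). Setting ∂π_E/∂q_E = 0: 257 - 4q_E - 2(q_L) = 0.
Best responses: q_L = (328 - 2q_E)/4, q_E = (257 - 2q_L)/4.
Solving the pair: q_L = 133/2, q_E = 31.

66.50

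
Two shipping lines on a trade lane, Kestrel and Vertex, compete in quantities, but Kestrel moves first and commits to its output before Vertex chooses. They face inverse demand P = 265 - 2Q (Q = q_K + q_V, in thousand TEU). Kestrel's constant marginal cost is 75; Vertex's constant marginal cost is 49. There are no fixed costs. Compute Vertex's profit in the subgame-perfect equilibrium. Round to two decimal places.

Solve by backward induction. Given q_K, the follower Vertex maximises π_V = (265 - 2q_K - 2q_V)q_V - 49q_V.
∂π_V/∂q_V = 216 - 2q_K - 4q_V = 0 gives the reaction function q_V = (216 - 2q_K)/4.
The leader anticipates this reaction. Substituting into P = 265 - 2Q gives P = 157 - q_K, so π_K = (157 - q_K)q_K - 75q_K.
Leader FOC: 82 - 2q_K = 0, so q_K = 41.
Then q_V = (216 - 2·41)/4 = 67/2.
Price P = 265 - 2·(149/2) = 116.
Vertex's profit: (116 - 49)·(67/2) = 2244.5000.

2244.50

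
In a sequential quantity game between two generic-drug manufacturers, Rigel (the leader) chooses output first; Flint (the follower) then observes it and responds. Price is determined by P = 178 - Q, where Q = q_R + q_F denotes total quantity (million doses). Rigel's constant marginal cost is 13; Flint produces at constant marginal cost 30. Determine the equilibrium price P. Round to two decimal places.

58.50

Solve by backward induction. Given q_R, the follower Flint maximises π_F = (178 - q_R - q_F)q_F - 30q_F.
Setting the follower's marginal profit to zero, 148 - q_R - 2q_F = 0, i.e. q_F = (148 - q_R)/2.
Rigel substitutes q_F(q_R) into its own profit: π_R = q_R(178 - q_R - (148 - q_R)/2) - 13q_R = (104 - (1/2)q_R)q_R - 13q_R.
The leader's first-order condition 91 - q_R = 0 yields q_R = 91.
Then q_F = (148 - 91)/2 = 57/2.
Total output Q = 239/2, so price P = 178 - 239/2 = 117/2.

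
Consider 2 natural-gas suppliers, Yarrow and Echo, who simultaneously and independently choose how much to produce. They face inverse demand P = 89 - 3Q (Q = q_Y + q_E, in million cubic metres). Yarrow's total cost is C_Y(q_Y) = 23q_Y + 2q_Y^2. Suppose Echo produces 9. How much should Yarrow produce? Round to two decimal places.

With the rival's output fixed at 9, Yarrow's profit is π_Y = (89 - 3·9 - 3q_Y)q_Y - (23q_Y + 2q_Y²) = (62 - 3q_Y)q_Y - (23q_Y + 2q_Y²).
∂π_Y/∂q_Y = 39 - 10q_Y = 0, so q_Y = 39/10.

3.90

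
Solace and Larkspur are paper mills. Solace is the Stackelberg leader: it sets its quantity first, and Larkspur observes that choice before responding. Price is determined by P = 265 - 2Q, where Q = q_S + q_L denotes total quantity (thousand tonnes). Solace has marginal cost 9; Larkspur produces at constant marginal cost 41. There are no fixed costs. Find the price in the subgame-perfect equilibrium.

81

The follower Larkspur best-responds to any q_S: π_L = (265 - 2Q)q_L - 41q_L.
∂π_L/∂q_L = 224 - 2q_S - 4q_L = 0 gives the reaction function q_L = (224 - 2q_S)/4.
Solace substitutes q_L(q_S) into its own profit: π_S = q_S(265 - 2q_S - (224 - 2q_S)/2) - 9q_S = (153 - q_S)q_S - 9q_S.
Leader FOC: 144 - 2q_S = 0, so q_S = 72.
Then q_L = (224 - 2·72)/4 = 20.
Total output Q = 92, so price P = 265 - 2·92 = 81.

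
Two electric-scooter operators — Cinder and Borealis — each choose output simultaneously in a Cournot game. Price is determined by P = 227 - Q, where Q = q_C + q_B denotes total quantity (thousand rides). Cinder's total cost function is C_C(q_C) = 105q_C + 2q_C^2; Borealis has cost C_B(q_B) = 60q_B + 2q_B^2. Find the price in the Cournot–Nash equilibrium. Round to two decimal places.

185.71

Cinder's profit: π_C = (227 - Q)q_C - (105q_C + 2q_C²). Setting ∂π_C/∂q_C = 0: 122 - 6q_C - (q_B) = 0.
Borealis's first-order condition: 167 - 6q_B - (q_C) = 0.
So q_C = (122 - q_B)/6 and q_B = (167 - q_C)/6.
Solving the pair: q_C = 113/7, q_B = 176/7.
Total output Q = 289/7, so price P = 227 - 289/7 = 1300/7.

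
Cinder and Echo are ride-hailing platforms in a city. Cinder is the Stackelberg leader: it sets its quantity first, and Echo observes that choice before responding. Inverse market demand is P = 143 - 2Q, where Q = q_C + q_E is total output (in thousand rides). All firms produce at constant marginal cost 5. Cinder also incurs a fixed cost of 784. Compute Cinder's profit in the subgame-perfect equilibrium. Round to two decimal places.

406.25

Solve by backward induction. Given q_C, the follower Echo maximises π_E = (143 - 2q_C - 2q_E)q_E - 5q_E.
Follower FOC: 138 - 2q_C - 4q_E = 0, so q_E(q_C) = (138 - 2q_C)/4.
The leader anticipates this reaction. Substituting into P = 143 - 2Q gives P = 74 - q_C, so π_C = (74 - q_C)q_C - 5q_C.
Maximising: ∂π_C/∂q_C = 69 - 2q_C = 0, giving q_C = 69/2.
Then q_E = (138 - 2·(69/2))/4 = 69/4.
Price P = 143 - 2·(207/4) = 79/2.
Cinder's profit: (79/2 - 5)·(69/2) - 784 = 1625/4.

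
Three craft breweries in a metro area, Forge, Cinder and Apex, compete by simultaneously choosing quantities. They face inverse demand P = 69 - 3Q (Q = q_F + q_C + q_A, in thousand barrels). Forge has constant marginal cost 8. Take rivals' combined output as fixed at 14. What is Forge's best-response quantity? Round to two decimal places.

3.17

With rivals' combined output fixed at 14, Forge's profit is π_F = (69 - 3·14 - 3q_F)q_F - (8q_F) = (27 - 3q_F)q_F - (8q_F).
∂π_F/∂q_F = 19 - 6q_F = 0, so q_F = 19/6.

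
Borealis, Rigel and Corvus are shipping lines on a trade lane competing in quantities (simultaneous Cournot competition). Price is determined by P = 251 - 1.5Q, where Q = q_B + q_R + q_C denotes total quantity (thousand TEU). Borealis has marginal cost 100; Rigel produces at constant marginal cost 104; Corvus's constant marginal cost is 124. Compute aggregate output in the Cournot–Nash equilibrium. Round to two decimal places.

70.83

Borealis's profit: π_B = (251 - 1.5Q)q_B - (100q_B). Setting ∂π_B/∂q_B = 0: 151 - 3q_B - (3/2)(q_R + q_C) = 0.
Rigel's first-order condition: 147 - 3q_R - (3/2)(q_B + q_C) = 0.
Corvus's first-order condition: 127 - 3q_C - (3/2)(q_B + q_R) = 0.
Adding the 3 first-order conditions: 425 − 6Q = 0, so Q = 425/6.
Back-substituting: q_B = (151 − 425/4)/(3/2) = 179/6, q_R = (147 − 425/4)/(3/2) = 163/6, q_C = (127 − 425/4)/(3/2) = 83/6.
Total output Q = 179/6 + 163/6 + 83/6 = 425/6.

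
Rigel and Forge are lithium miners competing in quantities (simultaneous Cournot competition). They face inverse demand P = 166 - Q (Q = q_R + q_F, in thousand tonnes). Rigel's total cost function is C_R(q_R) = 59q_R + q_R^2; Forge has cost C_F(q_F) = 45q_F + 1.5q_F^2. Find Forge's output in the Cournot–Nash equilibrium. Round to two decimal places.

Rigel's profit: π_R = (166 - Q)q_R - (59q_R + q_R²). Setting ∂π_R/∂q_R = 0: 107 - 4q_R - (q_F) = 0.
Forge's profit: π_F = (166 - Q)q_F - (45q_F + (3/2)q_F²). Setting ∂π_F/∂q_F = 0: 121 - 5q_F - (q_R) = 0.
So q_R = (107 - q_F)/4 and q_F = (121 - q_R)/5.
Substituting one into the other gives q_R = 414/19 and q_F = 377/19.

19.84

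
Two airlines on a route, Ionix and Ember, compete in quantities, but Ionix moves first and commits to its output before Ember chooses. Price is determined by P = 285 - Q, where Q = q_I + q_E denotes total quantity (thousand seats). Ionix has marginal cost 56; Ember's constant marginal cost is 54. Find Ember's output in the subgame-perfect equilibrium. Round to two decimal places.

Solve by backward induction. Given q_I, the follower Ember maximises π_E = (285 - q_I - q_E)q_E - 54q_E.
Setting the follower's marginal profit to zero, 231 - q_I - 2q_E = 0, i.e. q_E = (231 - q_I)/2.
The leader anticipates this reaction. Substituting into P = 285 - Q gives P = 339/2 - (1/2)q_I, so π_I = (339/2 - (1/2)q_I)q_I - 56q_I.
Maximising: ∂π_I/∂q_I = 227/2 - q_I = 0, giving q_I = 227/2.
Then q_E = (231 - 227/2)/2 = 235/4.

58.75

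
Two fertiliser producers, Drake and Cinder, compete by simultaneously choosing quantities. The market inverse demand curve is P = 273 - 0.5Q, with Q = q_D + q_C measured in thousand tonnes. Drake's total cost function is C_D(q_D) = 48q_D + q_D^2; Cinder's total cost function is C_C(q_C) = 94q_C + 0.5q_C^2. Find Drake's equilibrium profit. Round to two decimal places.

5896.12

Drake's profit: π_D = (273 - 0.5Q)q_D - (48q_D + q_D²). Setting ∂π_D/∂q_D = 0: 225 - 3q_D - (1/2)(q_C) = 0.
Cinder's profit: π_C = (273 - 0.5Q)q_C - (94q_C + (1/2)q_C²). Setting ∂π_C/∂q_C = 0: 179 - 2q_C - (1/2)(q_D) = 0.
Best responses: q_D = (225 - (1/2)q_C)/3, q_C = (179 - (1/2)q_D)/2.
Solving the pair: q_D = 1442/23, q_C = 1698/23.
Price P = 273 - (1/2)·136.5217 = 204.7391.
Drake's profit: 204.7391·(1442/23) - 48·(1442/23) - (1442/23)² = 5896.1172.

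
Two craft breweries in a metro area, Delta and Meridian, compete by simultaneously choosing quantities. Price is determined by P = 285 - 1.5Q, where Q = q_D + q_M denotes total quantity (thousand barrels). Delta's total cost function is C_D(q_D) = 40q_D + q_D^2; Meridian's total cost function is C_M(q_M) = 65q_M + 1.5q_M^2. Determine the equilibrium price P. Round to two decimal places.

183.78

Delta's profit: π_D = (285 - 1.5Q)q_D - (40q_D + q_D²). Setting ∂π_D/∂q_D = 0: 245 - 5q_D - (3/2)(q_M) = 0.
Meridian's first-order condition: 220 - 6q_M - (3/2)(q_D) = 0.
Rearranging gives the reaction functions q_D = (245 - (3/2)q_M)/5 and q_M = (220 - (3/2)q_D)/6.
Solving the pair: q_D = 1520/37, q_M = 26.3964.
Total output Q = 67.4775, so price P = 285 - (3/2)·67.4775 = 183.7838.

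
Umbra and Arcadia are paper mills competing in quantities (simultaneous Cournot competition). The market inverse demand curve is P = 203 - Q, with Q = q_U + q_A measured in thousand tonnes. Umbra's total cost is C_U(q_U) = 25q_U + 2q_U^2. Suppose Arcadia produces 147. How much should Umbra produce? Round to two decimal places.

With the rival's output fixed at 147, Umbra's profit is π_U = (203 - 147 - q_U)q_U - (25q_U + 2q_U²) = (56 - q_U)q_U - (25q_U + 2q_U²).
∂π_U/∂q_U = 31 - 6q_U = 0, so q_U = 31/6.

5.17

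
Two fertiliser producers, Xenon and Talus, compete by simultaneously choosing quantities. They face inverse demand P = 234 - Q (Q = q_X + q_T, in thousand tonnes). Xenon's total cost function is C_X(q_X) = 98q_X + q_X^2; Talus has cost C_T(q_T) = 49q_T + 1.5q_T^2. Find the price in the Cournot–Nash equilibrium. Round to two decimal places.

176.16

Xenon's profit: π_X = (234 - Q)q_X - (98q_X + q_X²). Setting ∂π_X/∂q_X = 0: 136 - 4q_X - (q_T) = 0.
Talus's profit: π_T = (234 - Q)q_T - (49q_T + (3/2)q_T²). Setting ∂π_T/∂q_T = 0: 185 - 5q_T - (q_X) = 0.
Rearranging gives the reaction functions q_X = (136 - q_T)/4 and q_T = (185 - q_X)/5.
Substituting one into the other gives q_X = 495/19 and q_T = 604/19.
Total output Q = 1099/19, so price P = 234 - 1099/19 = 176.1579.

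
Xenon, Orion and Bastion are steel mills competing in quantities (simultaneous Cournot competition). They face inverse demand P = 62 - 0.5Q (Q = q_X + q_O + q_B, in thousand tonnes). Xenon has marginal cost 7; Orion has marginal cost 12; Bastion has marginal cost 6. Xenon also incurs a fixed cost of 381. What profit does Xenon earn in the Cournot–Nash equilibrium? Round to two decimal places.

Xenon's profit: π_X = (62 - 0.5Q)q_X - (7q_X). Setting ∂π_X/∂q_X = 0: 55 - q_X - (1/2)(q_O + q_B) = 0.
Orion's first-order condition: 50 - q_O - (1/2)(q_X + q_B) = 0.
Bastion's first-order condition: 56 - q_B - (1/2)(q_X + q_O) = 0.
Adding the 3 conditions: 161 − Q − Q = 0, i.e. Q = 161/2.
Back-substituting: q_X = (55 − 161/4)/(1/2) = 59/2, q_O = (50 − 161/4)/(1/2) = 39/2, q_B = (56 − 161/4)/(1/2) = 63/2.
Price P = 62 - (1/2)·(161/2) = 87/4.
Xenon's profit: (87/4 - 7)·(59/2) - 381 = 433/8.

54.13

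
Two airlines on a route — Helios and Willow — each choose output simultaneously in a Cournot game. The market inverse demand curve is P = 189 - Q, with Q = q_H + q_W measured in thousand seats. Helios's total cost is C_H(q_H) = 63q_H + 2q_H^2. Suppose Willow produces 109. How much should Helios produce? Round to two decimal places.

With the rival's output fixed at 109, Helios's profit is π_H = (189 - 109 - q_H)q_H - (63q_H + 2q_H²) = (80 - q_H)q_H - (63q_H + 2q_H²).
∂π_H/∂q_H = 17 - 6q_H = 0, so q_H = 17/6.

2.83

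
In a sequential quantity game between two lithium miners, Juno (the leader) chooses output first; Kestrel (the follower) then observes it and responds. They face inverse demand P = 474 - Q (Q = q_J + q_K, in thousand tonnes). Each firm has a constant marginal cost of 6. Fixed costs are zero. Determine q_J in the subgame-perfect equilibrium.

The follower Kestrel best-responds to any q_J: π_K = (474 - Q)q_K - 6q_K.
∂π_K/∂q_K = 468 - q_J - 2q_K = 0 gives the reaction function q_K = (468 - q_J)/2.
Juno substitutes q_K(q_J) into its own profit: π_J = q_J(474 - q_J - (468 - q_J)/2) - 6q_J = (240 - (1/2)q_J)q_J - 6q_J.
Leader FOC: 234 - q_J = 0, so q_J = 234.
Then q_K = (468 - 234)/2 = 117.

234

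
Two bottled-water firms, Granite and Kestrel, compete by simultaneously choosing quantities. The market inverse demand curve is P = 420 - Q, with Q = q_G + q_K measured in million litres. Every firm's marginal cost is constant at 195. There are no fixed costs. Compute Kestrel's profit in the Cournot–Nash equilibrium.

5625

A representative firm's profit is π_i = q_i(420 - Q) - 195q_i.
Setting ∂π_i/∂q_i = 0 with rivals' quantities fixed: 225 - 2q_i - q_j = 0.
With identical firms every q_j equals q_i, so q_j = q_i and 225 = 3q_i, giving q_i = 75.
Price P = 420 - 150 = 270.
Kestrel's profit: (270 - 195)·75 = 5625.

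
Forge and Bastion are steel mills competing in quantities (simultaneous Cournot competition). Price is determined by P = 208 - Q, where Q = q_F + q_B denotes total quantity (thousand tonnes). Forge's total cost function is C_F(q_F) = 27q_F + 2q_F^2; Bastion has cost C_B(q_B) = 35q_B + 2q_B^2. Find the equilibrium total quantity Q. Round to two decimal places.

50.57

Forge's profit: π_F = (208 - Q)q_F - (27q_F + 2q_F²). Setting ∂π_F/∂q_F = 0: 181 - 6q_F - (q_B) = 0.
Bastion's profit: π_B = (208 - Q)q_B - (35q_B + 2q_B²). Setting ∂π_B/∂q_B = 0: 173 - 6q_B - (q_F) = 0.
Rearranging gives the reaction functions q_F = (181 - q_B)/6 and q_B = (173 - q_F)/6.
Substituting one into the other gives q_F = 913/35 and q_B = 857/35.
Total output Q = 913/35 + 857/35 = 354/7.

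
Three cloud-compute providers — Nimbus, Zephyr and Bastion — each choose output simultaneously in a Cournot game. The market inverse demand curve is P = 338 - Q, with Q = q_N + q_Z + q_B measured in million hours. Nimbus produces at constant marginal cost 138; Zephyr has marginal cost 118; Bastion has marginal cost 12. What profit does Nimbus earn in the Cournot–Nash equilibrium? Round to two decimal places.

Nimbus's profit: π_N = (338 - Q)q_N - (138q_N). Setting ∂π_N/∂q_N = 0: 200 - 2q_N - (q_Z + q_B) = 0.
Zephyr's first-order condition: 220 - 2q_Z - (q_N + q_B) = 0.
Bastion's first-order condition: 326 - 2q_B - (q_N + q_Z) = 0.
Summing all 3 equations gives 746 − 4Q = 0, hence Q = 373/2.
Back-substituting: q_N = (200 − 373/2) = 27/2, q_Z = (220 − 373/2) = 67/2, q_B = (326 − 373/2) = 279/2.
Price P = 338 - 373/2 = 303/2.
Nimbus's profit: (303/2 - 138)·(27/2) = 729/4.

182.25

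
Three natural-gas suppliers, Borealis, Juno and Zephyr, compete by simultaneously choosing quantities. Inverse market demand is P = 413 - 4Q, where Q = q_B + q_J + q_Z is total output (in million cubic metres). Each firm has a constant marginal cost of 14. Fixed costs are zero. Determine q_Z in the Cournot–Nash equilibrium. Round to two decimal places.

24.94

A representative firm's profit is π_i = q_i(413 - 4Q) - 14q_i.
Setting ∂π_i/∂q_i = 0 with rivals' quantities fixed: 399 - 8q_i - 4·Σ_{j≠i} q_j = 0.
With identical firms every q_j equals q_i, so Σ_{j≠i} q_j = 2q_i and 399 = 16q_i, giving q_i = 399/16.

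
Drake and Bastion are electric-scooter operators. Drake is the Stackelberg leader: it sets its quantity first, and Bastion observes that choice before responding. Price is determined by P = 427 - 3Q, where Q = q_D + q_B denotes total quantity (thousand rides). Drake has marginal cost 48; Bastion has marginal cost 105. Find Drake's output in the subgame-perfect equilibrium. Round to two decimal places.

Solve by backward induction. Given q_D, the follower Bastion maximises π_B = (427 - 3q_D - 3q_B)q_B - 105q_B.
Follower FOC: 322 - 3q_D - 6q_B = 0, so q_B(q_D) = (322 - 3q_D)/6.
The leader anticipates this reaction. Substituting into P = 427 - 3Q gives P = 266 - (3/2)q_D, so π_D = (266 - (3/2)q_D)q_D - 48q_D.
Leader FOC: 218 - 3q_D = 0, so q_D = 218/3.
Then q_B = (322 - 3·(218/3))/6 = 52/3.

72.67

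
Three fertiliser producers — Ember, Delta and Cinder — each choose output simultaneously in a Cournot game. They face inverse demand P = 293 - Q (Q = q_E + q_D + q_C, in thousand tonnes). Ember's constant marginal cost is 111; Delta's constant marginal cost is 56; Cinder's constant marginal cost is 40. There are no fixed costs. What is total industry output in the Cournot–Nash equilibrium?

168

Ember's profit: π_E = (293 - Q)q_E - (111q_E). Setting ∂π_E/∂q_E = 0: 182 - 2q_E - (q_D + q_C) = 0.
Delta's profit: π_D = (293 - Q)q_D - (56q_D). Setting ∂π_D/∂q_D = 0: 237 - 2q_D - (q_E + q_C) = 0.
Cinder's profit: π_C = (293 - Q)q_C - (40q_C). Setting ∂π_C/∂q_C = 0: 253 - 2q_C - (q_E + q_D) = 0.
Adding the 3 conditions: 672 − 2Q − 2Q = 0, i.e. Q = 168.
Back-substituting: q_E = (182 − 168) = 14, q_D = (237 − 168) = 69, q_C = (253 − 168) = 85.
Total output Q = 14 + 69 + 85 = 168.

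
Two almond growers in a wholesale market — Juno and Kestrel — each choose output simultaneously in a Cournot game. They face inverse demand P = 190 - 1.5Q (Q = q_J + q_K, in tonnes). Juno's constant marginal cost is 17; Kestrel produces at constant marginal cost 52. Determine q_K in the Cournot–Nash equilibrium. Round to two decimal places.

22.89

Juno's profit: π_J = (190 - 1.5Q)q_J - (17q_J). Setting ∂π_J/∂q_J = 0: 173 - 3q_J - (3/2)(q_K) = 0.
Kestrel's profit: π_K = (190 - 1.5Q)q_K - (52q_K). Setting ∂π_K/∂q_K = 0: 138 - 3q_K - (3/2)(q_J) = 0.
Best responses: q_J = (173 - (3/2)q_K)/3, q_K = (138 - (3/2)q_J)/3.
Substituting one into the other gives q_J = 416/9 and q_K = 206/9.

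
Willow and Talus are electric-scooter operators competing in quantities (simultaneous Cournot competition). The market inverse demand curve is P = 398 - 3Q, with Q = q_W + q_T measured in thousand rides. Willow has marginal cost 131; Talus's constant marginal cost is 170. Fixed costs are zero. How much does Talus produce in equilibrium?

Willow's profit: π_W = (398 - 3Q)q_W - (131q_W). Setting ∂π_W/∂q_W = 0: 267 - 6q_W - 3(q_T) = 0.
Talus's profit: π_T = (398 - 3Q)q_T - (170q_T). Setting ∂π_T/∂q_T = 0: 228 - 6q_T - 3(q_W) = 0.
Rearranging gives the reaction functions q_W = (267 - 3q_T)/6 and q_T = (228 - 3q_W)/6.
Solving the pair: q_W = 34, q_T = 21.

21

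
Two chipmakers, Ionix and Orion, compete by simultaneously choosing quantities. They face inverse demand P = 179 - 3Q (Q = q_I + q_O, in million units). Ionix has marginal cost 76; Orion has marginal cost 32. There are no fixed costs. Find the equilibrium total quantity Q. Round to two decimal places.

27.78

Ionix's profit: π_I = (179 - 3Q)q_I - (76q_I). Setting ∂π_I/∂q_I = 0: 103 - 6q_I - 3(q_O) = 0.
Orion's profit: π_O = (179 - 3Q)q_O - (32q_O). Setting ∂π_O/∂q_O = 0: 147 - 6q_O - 3(q_I) = 0.
So q_I = (103 - 3q_O)/6 and q_O = (147 - 3q_I)/6.
Solving the pair: q_I = 59/9, q_O = 191/9.
Total output Q = 59/9 + 191/9 = 250/9.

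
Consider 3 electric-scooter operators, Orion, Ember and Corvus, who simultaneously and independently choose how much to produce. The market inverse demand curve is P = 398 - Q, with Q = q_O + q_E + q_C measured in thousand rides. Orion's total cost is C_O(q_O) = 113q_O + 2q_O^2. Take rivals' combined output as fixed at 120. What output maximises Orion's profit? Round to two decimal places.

With rivals' combined output fixed at 120, Orion's profit is π_O = (398 - 120 - q_O)q_O - (113q_O + 2q_O²) = (278 - q_O)q_O - (113q_O + 2q_O²).
∂π_O/∂q_O = 165 - 6q_O = 0, so q_O = 55/2.

27.50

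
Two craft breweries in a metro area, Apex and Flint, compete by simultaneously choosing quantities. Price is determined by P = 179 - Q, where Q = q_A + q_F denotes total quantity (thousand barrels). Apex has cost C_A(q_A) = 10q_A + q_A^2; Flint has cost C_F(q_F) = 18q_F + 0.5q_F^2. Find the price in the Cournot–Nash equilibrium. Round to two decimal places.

104.36

Apex's profit: π_A = (179 - Q)q_A - (10q_A + q_A²). Setting ∂π_A/∂q_A = 0: 169 - 4q_A - (q_F) = 0.
Flint's first-order condition: 161 - 3q_F - (q_A) = 0.
Rearranging gives the reaction functions q_A = (169 - q_F)/4 and q_F = (161 - q_A)/3.
Solving the pair: q_A = 346/11, q_F = 475/11.
Total output Q = 821/11, so price P = 179 - 821/11 = 1148/11.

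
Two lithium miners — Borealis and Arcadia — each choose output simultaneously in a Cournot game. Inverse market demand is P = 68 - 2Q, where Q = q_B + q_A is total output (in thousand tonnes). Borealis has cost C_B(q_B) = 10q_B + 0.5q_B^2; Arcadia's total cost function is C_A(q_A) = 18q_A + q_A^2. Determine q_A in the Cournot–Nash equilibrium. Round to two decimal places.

5.15

Borealis's profit: π_B = (68 - 2Q)q_B - (10q_B + (1/2)q_B²). Setting ∂π_B/∂q_B = 0: 58 - 5q_B - 2(q_A) = 0.
Arcadia's first-order condition: 50 - 6q_A - 2(q_B) = 0.
Best responses: q_B = (58 - 2q_A)/5, q_A = (50 - 2q_B)/6.
Substituting one into the other gives q_B = 124/13 and q_A = 67/13.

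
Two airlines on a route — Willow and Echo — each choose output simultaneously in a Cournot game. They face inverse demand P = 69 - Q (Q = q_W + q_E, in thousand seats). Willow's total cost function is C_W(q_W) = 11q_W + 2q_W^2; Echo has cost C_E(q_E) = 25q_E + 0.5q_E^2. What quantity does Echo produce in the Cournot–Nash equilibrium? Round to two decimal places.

12.12

Willow's profit: π_W = (69 - Q)q_W - (11q_W + 2q_W²). Setting ∂π_W/∂q_W = 0: 58 - 6q_W - (q_E) = 0.
Echo's profit: π_E = (69 - Q)q_E - (25q_E + (1/2)q_E²). Setting ∂π_E/∂q_E = 0: 44 - 3q_E - (q_W) = 0.
So q_W = (58 - q_E)/6 and q_E = (44 - q_W)/3.
Solving the pair: q_W = 130/17, q_E = 206/17.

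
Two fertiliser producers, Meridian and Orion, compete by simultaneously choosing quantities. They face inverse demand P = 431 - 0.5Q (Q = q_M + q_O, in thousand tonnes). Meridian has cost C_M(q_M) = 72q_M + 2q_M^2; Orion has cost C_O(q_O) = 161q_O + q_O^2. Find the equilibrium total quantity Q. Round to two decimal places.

Meridian's profit: π_M = (431 - 0.5Q)q_M - (72q_M + 2q_M²). Setting ∂π_M/∂q_M = 0: 359 - 5q_M - (1/2)(q_O) = 0.
Orion's profit: π_O = (431 - 0.5Q)q_O - (161q_O + q_O²). Setting ∂π_O/∂q_O = 0: 270 - 3q_O - (1/2)(q_M) = 0.
Best responses: q_M = (359 - (1/2)q_O)/5, q_O = (270 - (1/2)q_M)/3.
Substituting one into the other gives q_M = 63.8644 and q_O = 79.3559.
Total output Q = 63.8644 + 79.3559 = 143.2203.

143.22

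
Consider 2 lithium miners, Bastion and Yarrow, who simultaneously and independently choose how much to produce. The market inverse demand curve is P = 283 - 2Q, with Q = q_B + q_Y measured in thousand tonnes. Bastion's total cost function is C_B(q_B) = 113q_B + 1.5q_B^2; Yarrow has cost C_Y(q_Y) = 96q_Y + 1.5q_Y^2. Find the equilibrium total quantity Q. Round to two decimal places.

39.67

Bastion's profit: π_B = (283 - 2Q)q_B - (113q_B + (3/2)q_B²). Setting ∂π_B/∂q_B = 0: 170 - 7q_B - 2(q_Y) = 0.
Yarrow's profit: π_Y = (283 - 2Q)q_Y - (96q_Y + (3/2)q_Y²). Setting ∂π_Y/∂q_Y = 0: 187 - 7q_Y - 2(q_B) = 0.
Best responses: q_B = (170 - 2q_Y)/7, q_Y = (187 - 2q_B)/7.
Solving the pair: q_B = 272/15, q_Y = 323/15.
Total output Q = 272/15 + 323/15 = 119/3.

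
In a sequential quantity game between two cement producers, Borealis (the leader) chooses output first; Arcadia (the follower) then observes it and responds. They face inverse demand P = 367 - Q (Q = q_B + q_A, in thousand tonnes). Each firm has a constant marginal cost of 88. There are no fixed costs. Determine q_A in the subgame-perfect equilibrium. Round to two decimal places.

Solve by backward induction. Given q_B, the follower Arcadia maximises π_A = (367 - q_B - q_A)q_A - 88q_A.
Setting the follower's marginal profit to zero, 279 - q_B - 2q_A = 0, i.e. q_A = (279 - q_B)/2.
The leader anticipates this reaction. Substituting into P = 367 - Q gives P = 455/2 - (1/2)q_B, so π_B = (455/2 - (1/2)q_B)q_B - 88q_B.
Leader FOC: 279/2 - q_B = 0, so q_B = 279/2.
Then q_A = (279 - 279/2)/2 = 279/4.

69.75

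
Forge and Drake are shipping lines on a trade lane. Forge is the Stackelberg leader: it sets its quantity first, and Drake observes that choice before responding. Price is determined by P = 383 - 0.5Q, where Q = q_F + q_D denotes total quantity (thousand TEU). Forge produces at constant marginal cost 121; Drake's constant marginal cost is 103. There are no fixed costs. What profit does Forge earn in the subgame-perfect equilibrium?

Solve by backward induction. Given q_F, the follower Drake maximises π_D = (383 - (1/2)q_F - (1/2)q_D)q_D - 103q_D.
Setting the follower's marginal profit to zero, 280 - (1/2)q_F - q_D = 0, i.e. q_D = (280 - (1/2)q_F).
The leader anticipates this reaction. Substituting into P = 383 - 0.5Q gives P = 243 - (1/4)q_F, so π_F = (243 - (1/4)q_F)q_F - 121q_F.
Leader FOC: 122 - (1/2)q_F = 0, so q_F = 244.
Then q_D = (280 - (1/2)·244) = 158.
Price P = 383 - (1/2)·402 = 182.
Forge's profit: (182 - 121)·244 = 14884.

14884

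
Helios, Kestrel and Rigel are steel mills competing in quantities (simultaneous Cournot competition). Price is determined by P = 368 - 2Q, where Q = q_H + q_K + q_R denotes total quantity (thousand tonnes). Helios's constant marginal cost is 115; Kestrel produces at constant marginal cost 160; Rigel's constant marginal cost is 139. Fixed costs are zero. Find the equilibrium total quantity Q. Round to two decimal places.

Helios's profit: π_H = (368 - 2Q)q_H - (115q_H). Setting ∂π_H/∂q_H = 0: 253 - 4q_H - 2(q_K + q_R) = 0.
Kestrel's first-order condition: 208 - 4q_K - 2(q_H + q_R) = 0.
Rigel's profit: π_R = (368 - 2Q)q_R - (139q_R). Setting ∂π_R/∂q_R = 0: 229 - 4q_R - 2(q_H + q_K) = 0.
Adding the 3 conditions: 690 − 4Q − 4Q = 0, i.e. Q = 345/4.
Back-substituting: q_H = (253 − 345/2)/2 = 161/4, q_K = (208 − 345/2)/2 = 71/4, q_R = (229 − 345/2)/2 = 113/4.
Total output Q = 161/4 + 71/4 + 113/4 = 345/4.

86.25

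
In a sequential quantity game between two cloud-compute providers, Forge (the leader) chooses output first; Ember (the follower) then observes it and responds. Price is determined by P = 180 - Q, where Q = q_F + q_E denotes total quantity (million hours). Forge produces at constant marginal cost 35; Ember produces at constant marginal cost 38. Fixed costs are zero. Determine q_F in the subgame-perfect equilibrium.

Solve by backward induction. Given q_F, the follower Ember maximises π_E = (180 - q_F - q_E)q_E - 38q_E.
∂π_E/∂q_E = 142 - q_F - 2q_E = 0 gives the reaction function q_E = (142 - q_F)/2.
The leader anticipates this reaction. Substituting into P = 180 - Q gives P = 109 - (1/2)q_F, so π_F = (109 - (1/2)q_F)q_F - 35q_F.
The leader's first-order condition 74 - q_F = 0 yields q_F = 74.
Then q_E = (142 - 74)/2 = 34.

74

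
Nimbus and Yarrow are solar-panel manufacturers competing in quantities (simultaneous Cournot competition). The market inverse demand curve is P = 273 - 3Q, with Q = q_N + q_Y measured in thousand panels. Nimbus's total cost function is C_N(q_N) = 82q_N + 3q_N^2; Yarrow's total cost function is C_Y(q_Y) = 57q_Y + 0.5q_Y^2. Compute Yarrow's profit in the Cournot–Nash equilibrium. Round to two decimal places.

2536.40

Nimbus's profit: π_N = (273 - 3Q)q_N - (82q_N + 3q_N²). Setting ∂π_N/∂q_N = 0: 191 - 12q_N - 3(q_Y) = 0.
Yarrow's profit: π_Y = (273 - 3Q)q_Y - (57q_Y + (1/2)q_Y²). Setting ∂π_Y/∂q_Y = 0: 216 - 7q_Y - 3(q_N) = 0.
So q_N = (191 - 3q_Y)/12 and q_Y = (216 - 3q_N)/7.
Solving the pair: q_N = 689/75, q_Y = 673/25.
Price P = 273 - 3·36.1067 = 164.6800.
Yarrow's profit: 164.6800·(673/25) - 57·(673/25) - (1/2)(673/25)² = 2536.4024.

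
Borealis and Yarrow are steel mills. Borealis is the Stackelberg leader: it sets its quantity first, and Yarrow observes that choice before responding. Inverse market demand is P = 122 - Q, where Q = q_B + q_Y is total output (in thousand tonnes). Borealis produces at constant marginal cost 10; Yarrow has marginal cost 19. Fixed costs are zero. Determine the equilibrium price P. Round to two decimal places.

The follower Yarrow best-responds to any q_B: π_Y = (122 - Q)q_Y - 19q_Y.
Setting the follower's marginal profit to zero, 103 - q_B - 2q_Y = 0, i.e. q_Y = (103 - q_B)/2.
The leader anticipates this reaction. Substituting into P = 122 - Q gives P = 141/2 - (1/2)q_B, so π_B = (141/2 - (1/2)q_B)q_B - 10q_B.
Maximising: ∂π_B/∂q_B = 121/2 - q_B = 0, giving q_B = 121/2.
Then q_Y = (103 - 121/2)/2 = 85/4.
Total output Q = 327/4, so price P = 122 - 327/4 = 161/4.

40.25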